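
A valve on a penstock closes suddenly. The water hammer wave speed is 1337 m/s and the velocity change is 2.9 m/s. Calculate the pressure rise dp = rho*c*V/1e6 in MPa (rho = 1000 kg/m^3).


dp = 1000 * 1337 * 2.9 / 1e6 = 3.8773 MPa


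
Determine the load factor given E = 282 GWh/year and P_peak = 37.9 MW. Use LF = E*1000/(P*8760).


LF = 282 * 1000 / (37.9 * 8760) = 0.8494


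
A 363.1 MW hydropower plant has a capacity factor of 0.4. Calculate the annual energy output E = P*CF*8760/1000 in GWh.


E = 363.1 * 0.4 * 8760 / 1000 = 1272.3024 GWh


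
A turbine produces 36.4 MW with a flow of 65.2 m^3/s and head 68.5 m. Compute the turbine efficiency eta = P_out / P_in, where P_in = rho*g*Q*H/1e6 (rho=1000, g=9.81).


P_in = 1000 * 9.81 * 65.2 * 68.5 / 1e6 = 43.8134 MW
eta = 36.4 / 43.8134 = 0.8308


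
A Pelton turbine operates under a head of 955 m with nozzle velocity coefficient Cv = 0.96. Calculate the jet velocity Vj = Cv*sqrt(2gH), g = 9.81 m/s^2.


Vj = 0.96 * sqrt(2*9.81*955) = 131.4082 m/s


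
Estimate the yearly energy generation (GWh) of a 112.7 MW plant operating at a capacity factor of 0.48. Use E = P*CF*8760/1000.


E = 112.7 * 0.48 * 8760 / 1000 = 473.8810 GWh


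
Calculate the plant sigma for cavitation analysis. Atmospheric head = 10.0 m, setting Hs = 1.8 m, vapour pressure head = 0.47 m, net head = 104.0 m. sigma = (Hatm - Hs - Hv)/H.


sigma = (10.0 - 1.8 - 0.47) / 104.0 = 0.0743


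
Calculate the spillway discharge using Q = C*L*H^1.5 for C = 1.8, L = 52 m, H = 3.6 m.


Q = 1.8 * 52 * 3.6^1.5 = 639.3366 m^3/s


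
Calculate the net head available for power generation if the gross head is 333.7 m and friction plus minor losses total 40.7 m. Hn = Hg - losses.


Hn = 333.7 - 40.7 = 293.0000 m


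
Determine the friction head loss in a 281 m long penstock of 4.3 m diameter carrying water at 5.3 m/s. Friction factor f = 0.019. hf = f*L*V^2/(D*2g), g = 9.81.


hf = 0.019 * 281 * 5.3^2 / (4.3 * 2 * 9.81) = 1.7776 m


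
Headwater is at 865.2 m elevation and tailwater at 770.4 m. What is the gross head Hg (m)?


Hg = 865.2 - 770.4 = 94.8000 m


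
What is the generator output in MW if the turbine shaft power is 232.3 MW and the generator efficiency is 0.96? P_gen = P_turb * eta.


P_gen = 232.3 * 0.96 = 223.0080 MW


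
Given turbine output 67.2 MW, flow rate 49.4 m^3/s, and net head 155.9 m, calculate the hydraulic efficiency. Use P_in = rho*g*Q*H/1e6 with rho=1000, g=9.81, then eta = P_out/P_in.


P_in = 1000 * 9.81 * 49.4 * 155.9 / 1e6 = 75.5513 MW
eta = 67.2 / 75.5513 = 0.8895


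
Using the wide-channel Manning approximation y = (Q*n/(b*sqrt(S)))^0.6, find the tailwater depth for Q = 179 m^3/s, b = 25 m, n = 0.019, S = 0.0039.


y = (179 * 0.019 / (25 * 0.0039^0.5))^0.6 = 1.5954 m


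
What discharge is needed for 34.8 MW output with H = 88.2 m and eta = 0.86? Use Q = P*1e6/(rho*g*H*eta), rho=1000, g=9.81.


Q = 34.8 * 1e6 / (1000 * 9.81 * 88.2 * 0.86) = 46.7674 m^3/s


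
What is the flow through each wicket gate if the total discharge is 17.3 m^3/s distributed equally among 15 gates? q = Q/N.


q = 17.3 / 15 = 1.1533 m^3/s


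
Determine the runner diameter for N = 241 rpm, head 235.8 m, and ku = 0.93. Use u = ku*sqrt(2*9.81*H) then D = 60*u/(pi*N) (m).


u = 0.93 * sqrt(2*9.81*235.8) = 63.2564 m/s
D = 60 * 63.2564 / (pi * 241) = 5.0129 m


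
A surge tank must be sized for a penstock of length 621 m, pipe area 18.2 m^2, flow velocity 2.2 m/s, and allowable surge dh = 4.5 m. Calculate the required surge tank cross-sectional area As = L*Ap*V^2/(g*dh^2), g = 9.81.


As = 621 * 18.2 * 2.2^2 / (9.81 * 4.5^2) = 275.3685 m^2


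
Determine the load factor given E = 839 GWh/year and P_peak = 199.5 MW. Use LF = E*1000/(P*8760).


LF = 839 * 1000 / (199.5 * 8760) = 0.4801


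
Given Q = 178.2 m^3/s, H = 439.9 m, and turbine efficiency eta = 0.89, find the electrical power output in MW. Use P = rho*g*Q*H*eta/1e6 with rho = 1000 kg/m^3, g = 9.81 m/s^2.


P = 1000 * 9.81 * 178.2 * 439.9 * 0.89 / 1e6 = 684.4168 MW


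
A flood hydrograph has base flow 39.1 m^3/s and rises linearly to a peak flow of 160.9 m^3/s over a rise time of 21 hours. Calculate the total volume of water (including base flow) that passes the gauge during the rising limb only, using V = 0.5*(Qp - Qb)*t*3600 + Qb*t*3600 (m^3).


V = 0.5*(160.9 - 39.1)*21*3600 + 39.1*21*3600 = 7.5600e+06 m^3


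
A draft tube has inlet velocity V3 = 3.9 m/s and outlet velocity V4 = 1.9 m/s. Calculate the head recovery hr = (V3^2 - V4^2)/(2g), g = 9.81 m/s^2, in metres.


hr = (3.9^2 - 1.9^2) / (2*9.81) = 0.5912 m


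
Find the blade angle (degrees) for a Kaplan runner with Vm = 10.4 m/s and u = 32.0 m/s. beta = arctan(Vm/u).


beta = arctan(10.4 / 32.0) = 18.0042 degrees


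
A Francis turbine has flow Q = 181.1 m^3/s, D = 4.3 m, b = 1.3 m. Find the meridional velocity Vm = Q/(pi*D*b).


Vm = 181.1 / (pi * 4.3 * 1.3) = 10.3123 m/s


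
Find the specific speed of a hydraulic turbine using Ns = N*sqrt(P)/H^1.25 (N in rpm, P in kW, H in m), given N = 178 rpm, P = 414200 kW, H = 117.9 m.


Ns = 178 * 414200^0.5 / 117.9^1.25 = 294.8715


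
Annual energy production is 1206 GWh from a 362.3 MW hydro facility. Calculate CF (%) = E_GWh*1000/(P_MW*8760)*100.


CF = 1206 * 1000 / (362.3 * 8760) * 100 = 37.9992 %


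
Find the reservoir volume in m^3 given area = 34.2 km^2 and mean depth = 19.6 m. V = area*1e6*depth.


V = 34.2 * 1e6 * 19.6 = 6.7032e+08 m^3


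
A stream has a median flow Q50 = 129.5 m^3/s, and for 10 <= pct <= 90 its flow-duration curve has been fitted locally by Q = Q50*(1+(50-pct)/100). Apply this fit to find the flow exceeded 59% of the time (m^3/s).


Q = 129.5 * (1 + (50 - 59)/100) = 117.8450 m^3/s


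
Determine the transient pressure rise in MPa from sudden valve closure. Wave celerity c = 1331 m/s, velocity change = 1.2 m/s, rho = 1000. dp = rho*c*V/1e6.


dp = 1000 * 1331 * 1.2 / 1e6 = 1.5972 MPa


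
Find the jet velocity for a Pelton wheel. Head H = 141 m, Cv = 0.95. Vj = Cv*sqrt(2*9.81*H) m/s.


Vj = 0.95 * sqrt(2*9.81*141) = 49.9669 m/s


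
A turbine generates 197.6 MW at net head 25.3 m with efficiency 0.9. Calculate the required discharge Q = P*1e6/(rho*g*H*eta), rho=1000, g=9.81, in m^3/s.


Q = 197.6 * 1e6 / (1000 * 9.81 * 25.3 * 0.9) = 884.6162 m^3/s


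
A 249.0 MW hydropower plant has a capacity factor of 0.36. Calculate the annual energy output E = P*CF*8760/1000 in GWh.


E = 249.0 * 0.36 * 8760 / 1000 = 785.2464 GWh


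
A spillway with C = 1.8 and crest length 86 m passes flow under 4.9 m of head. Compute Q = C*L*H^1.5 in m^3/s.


Q = 1.8 * 86 * 4.9^1.5 = 1679.0556 m^3/s


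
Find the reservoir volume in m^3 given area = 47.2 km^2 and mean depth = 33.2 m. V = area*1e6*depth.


V = 47.2 * 1e6 * 33.2 = 1.5670e+09 m^3


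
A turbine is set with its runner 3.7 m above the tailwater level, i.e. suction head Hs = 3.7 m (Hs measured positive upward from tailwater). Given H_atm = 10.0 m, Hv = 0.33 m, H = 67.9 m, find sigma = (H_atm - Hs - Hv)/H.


sigma = (10.0 - 3.7 - 0.33) / 67.9 = 0.0879


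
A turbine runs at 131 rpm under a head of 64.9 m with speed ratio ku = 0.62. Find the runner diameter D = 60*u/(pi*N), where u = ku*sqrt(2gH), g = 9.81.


u = 0.62 * sqrt(2*9.81*64.9) = 22.1240 m/s
D = 60 * 22.1240 / (pi * 131) = 3.2255 m


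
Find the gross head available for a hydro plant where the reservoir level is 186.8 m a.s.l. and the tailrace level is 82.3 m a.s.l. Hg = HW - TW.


Hg = 186.8 - 82.3 = 104.5000 m


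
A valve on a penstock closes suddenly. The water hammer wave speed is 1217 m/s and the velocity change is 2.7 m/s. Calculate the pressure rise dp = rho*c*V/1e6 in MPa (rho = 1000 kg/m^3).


dp = 1000 * 1217 * 2.7 / 1e6 = 3.2859 MPa


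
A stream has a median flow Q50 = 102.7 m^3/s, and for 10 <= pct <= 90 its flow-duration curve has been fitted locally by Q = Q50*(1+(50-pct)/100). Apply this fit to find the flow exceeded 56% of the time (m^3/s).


Q = 102.7 * (1 + (50 - 56)/100) = 96.5380 m^3/s


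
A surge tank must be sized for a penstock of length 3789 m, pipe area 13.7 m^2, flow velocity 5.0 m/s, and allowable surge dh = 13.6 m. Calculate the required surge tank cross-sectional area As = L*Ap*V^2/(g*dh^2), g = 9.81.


As = 3789 * 13.7 * 5.0^2 / (9.81 * 13.6^2) = 715.2179 m^2


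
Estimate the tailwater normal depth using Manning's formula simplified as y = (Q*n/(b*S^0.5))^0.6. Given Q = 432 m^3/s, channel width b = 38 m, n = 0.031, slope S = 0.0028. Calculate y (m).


y = (432 * 0.031 / (38 * 0.0028^0.5))^0.6 = 3.1195 m


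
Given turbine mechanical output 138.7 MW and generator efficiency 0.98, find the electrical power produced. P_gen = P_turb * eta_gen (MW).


P_gen = 138.7 * 0.98 = 135.9260 MW


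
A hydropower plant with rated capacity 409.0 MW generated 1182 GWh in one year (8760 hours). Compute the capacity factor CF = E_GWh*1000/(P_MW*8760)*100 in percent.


CF = 1182 * 1000 / (409.0 * 8760) * 100 = 32.9906 %


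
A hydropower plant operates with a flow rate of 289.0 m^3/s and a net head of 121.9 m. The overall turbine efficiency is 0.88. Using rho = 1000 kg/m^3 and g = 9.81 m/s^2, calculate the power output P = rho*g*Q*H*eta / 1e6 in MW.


P = 1000 * 9.81 * 289.0 * 121.9 * 0.88 / 1e6 = 304.1258 MW


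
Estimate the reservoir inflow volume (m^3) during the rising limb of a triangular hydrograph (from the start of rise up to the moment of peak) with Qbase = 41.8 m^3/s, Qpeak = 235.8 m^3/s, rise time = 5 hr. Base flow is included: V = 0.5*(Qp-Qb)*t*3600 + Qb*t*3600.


V = 0.5*(235.8 - 41.8)*5*3600 + 41.8*5*3600 = 2.4984e+06 m^3


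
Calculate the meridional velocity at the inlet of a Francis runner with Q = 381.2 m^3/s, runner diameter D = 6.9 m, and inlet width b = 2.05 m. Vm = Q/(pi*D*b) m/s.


Vm = 381.2 / (pi * 6.9 * 2.05) = 8.5783 m/s


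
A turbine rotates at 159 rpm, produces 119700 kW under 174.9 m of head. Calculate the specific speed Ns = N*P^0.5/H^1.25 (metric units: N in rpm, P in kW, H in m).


Ns = 159 * 119700^0.5 / 174.9^1.25 = 86.4882


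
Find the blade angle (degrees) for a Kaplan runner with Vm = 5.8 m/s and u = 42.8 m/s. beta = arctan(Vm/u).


beta = arctan(5.8 / 42.8) = 7.7174 degrees


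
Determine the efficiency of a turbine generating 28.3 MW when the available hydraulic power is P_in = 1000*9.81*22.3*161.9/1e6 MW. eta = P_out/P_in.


P_in = 1000 * 9.81 * 22.3 * 161.9 / 1e6 = 35.4177 MW
eta = 28.3 / 35.4177 = 0.7990


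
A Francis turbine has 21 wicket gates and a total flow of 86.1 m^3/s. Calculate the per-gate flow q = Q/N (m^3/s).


q = 86.1 / 21 = 4.1000 m^3/s


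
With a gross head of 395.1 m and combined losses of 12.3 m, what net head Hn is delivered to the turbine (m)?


Hn = 395.1 - 12.3 = 382.8000 m


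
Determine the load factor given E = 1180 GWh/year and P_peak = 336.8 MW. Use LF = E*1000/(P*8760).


LF = 1180 * 1000 / (336.8 * 8760) = 0.4000


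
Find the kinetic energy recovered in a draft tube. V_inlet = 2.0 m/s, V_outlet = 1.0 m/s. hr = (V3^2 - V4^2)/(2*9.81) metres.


hr = (2.0^2 - 1.0^2) / (2*9.81) = 0.1529 m


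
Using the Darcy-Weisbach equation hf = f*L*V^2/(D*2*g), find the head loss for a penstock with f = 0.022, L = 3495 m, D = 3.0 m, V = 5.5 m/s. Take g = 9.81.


hf = 0.022 * 3495 * 5.5^2 / (3.0 * 2 * 9.81) = 39.5162 m


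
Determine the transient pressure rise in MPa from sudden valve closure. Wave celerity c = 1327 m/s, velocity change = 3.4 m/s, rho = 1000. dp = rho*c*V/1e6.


dp = 1000 * 1327 * 3.4 / 1e6 = 4.5118 MPa


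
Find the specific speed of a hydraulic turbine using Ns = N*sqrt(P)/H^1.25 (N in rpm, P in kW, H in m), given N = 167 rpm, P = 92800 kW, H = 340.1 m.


Ns = 167 * 92800^0.5 / 340.1^1.25 = 34.8323


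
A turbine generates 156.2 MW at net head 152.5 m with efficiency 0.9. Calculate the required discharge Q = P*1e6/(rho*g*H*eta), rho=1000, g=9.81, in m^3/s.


Q = 156.2 * 1e6 / (1000 * 9.81 * 152.5 * 0.9) = 116.0111 m^3/s


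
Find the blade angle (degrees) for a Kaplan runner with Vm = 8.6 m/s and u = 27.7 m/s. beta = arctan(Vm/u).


beta = arctan(8.6 / 27.7) = 17.2480 degrees


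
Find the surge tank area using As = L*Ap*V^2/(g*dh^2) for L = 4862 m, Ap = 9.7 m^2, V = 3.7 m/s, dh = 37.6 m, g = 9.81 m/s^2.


As = 4862 * 9.7 * 3.7^2 / (9.81 * 37.6^2) = 46.5528 m^2


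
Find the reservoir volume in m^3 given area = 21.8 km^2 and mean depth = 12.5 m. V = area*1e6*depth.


V = 21.8 * 1e6 * 12.5 = 2.7250e+08 m^3


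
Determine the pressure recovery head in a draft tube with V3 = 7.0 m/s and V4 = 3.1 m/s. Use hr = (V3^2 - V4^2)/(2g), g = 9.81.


hr = (7.0^2 - 3.1^2) / (2*9.81) = 2.0076 m


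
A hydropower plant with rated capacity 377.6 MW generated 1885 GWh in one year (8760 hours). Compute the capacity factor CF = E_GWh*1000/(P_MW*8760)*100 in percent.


CF = 1885 * 1000 / (377.6 * 8760) * 100 = 56.9869 %


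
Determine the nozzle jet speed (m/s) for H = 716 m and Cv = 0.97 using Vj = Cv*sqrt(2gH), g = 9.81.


Vj = 0.97 * sqrt(2*9.81*716) = 114.9682 m/s


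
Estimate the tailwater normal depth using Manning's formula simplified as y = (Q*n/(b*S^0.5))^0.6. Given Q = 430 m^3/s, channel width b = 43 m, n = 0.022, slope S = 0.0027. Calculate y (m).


y = (430 * 0.022 / (43 * 0.0027^0.5))^0.6 = 2.3771 m


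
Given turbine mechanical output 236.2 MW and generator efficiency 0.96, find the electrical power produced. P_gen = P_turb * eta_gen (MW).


P_gen = 236.2 * 0.96 = 226.7520 MW


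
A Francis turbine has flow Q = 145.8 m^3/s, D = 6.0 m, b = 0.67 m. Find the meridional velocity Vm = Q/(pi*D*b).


Vm = 145.8 / (pi * 6.0 * 0.67) = 11.5447 m/s


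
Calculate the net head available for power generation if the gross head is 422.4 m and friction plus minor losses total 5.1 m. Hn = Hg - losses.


Hn = 422.4 - 5.1 = 417.3000 m


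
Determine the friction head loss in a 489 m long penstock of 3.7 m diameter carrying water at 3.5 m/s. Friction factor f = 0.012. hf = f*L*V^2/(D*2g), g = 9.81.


hf = 0.012 * 489 * 3.5^2 / (3.7 * 2 * 9.81) = 0.9902 m


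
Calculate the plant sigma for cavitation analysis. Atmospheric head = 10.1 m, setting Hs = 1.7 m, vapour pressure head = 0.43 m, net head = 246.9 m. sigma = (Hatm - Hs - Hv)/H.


sigma = (10.1 - 1.7 - 0.43) / 246.9 = 0.0323


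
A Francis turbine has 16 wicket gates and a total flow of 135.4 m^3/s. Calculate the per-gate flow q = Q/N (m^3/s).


q = 135.4 / 16 = 8.4625 m^3/s


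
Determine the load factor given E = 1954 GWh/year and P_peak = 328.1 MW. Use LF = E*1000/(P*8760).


LF = 1954 * 1000 / (328.1 * 8760) = 0.6799


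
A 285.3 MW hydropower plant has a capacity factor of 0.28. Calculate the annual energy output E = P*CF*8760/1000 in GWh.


E = 285.3 * 0.28 * 8760 / 1000 = 699.7838 GWh


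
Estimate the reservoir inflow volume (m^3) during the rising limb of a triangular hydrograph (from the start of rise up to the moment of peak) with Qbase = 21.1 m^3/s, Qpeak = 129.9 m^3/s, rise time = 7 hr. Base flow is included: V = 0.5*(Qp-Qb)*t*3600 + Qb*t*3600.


V = 0.5*(129.9 - 21.1)*7*3600 + 21.1*7*3600 = 1.9026e+06 m^3


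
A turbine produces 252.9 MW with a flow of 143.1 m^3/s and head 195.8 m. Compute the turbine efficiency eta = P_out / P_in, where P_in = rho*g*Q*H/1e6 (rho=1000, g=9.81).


P_in = 1000 * 9.81 * 143.1 * 195.8 / 1e6 = 274.8662 MW
eta = 252.9 / 274.8662 = 0.9201


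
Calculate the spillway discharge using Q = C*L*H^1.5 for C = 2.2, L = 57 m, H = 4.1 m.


Q = 2.2 * 57 * 4.1^1.5 = 1041.0542 m^3/s


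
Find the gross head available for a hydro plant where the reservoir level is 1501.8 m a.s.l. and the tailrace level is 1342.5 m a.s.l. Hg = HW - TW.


Hg = 1501.8 - 1342.5 = 159.3000 m


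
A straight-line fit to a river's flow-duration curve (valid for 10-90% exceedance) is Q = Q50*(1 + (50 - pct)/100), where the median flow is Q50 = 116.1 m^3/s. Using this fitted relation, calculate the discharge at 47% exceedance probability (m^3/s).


Q = 116.1 * (1 + (50 - 47)/100) = 119.5830 m^3/s


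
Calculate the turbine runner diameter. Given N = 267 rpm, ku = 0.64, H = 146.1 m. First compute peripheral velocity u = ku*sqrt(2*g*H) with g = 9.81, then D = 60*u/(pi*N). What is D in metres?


u = 0.64 * sqrt(2*9.81*146.1) = 34.2653 m/s
D = 60 * 34.2653 / (pi * 267) = 2.4510 m


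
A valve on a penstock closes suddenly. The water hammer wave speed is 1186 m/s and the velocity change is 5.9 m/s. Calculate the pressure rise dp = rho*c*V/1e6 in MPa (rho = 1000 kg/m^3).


dp = 1000 * 1186 * 5.9 / 1e6 = 6.9974 MPa


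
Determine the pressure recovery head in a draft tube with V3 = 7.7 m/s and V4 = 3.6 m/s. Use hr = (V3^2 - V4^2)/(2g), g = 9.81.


hr = (7.7^2 - 3.6^2) / (2*9.81) = 2.3614 m


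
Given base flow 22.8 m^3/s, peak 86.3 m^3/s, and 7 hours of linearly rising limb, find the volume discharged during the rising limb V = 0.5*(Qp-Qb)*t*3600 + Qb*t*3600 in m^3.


V = 0.5*(86.3 - 22.8)*7*3600 + 22.8*7*3600 = 1.3747e+06 m^3


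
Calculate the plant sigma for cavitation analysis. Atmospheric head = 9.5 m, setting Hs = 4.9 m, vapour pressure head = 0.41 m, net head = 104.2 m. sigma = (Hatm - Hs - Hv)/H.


sigma = (9.5 - 4.9 - 0.41) / 104.2 = 0.0402


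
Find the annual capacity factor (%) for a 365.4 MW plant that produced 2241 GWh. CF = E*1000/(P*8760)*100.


CF = 2241 * 1000 / (365.4 * 8760) * 100 = 70.0115 %


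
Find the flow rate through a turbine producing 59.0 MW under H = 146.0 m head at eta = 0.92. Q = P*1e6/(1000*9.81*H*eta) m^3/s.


Q = 59.0 * 1e6 / (1000 * 9.81 * 146.0 * 0.92) = 44.7757 m^3/s


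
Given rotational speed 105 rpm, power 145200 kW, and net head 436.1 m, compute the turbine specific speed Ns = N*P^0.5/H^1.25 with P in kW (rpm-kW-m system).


Ns = 105 * 145200^0.5 / 436.1^1.25 = 20.0766


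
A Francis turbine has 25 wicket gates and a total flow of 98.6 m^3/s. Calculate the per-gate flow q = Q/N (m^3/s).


q = 98.6 / 25 = 3.9440 m^3/s


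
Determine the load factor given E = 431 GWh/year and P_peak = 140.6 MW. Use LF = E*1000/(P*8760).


LF = 431 * 1000 / (140.6 * 8760) = 0.3499


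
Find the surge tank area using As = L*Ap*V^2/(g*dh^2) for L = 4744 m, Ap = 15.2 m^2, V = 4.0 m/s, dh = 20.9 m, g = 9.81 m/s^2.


As = 4744 * 15.2 * 4.0^2 / (9.81 * 20.9^2) = 269.2444 m^2


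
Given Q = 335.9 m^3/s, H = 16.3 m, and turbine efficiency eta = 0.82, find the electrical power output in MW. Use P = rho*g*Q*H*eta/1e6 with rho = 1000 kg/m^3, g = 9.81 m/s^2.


P = 1000 * 9.81 * 335.9 * 16.3 * 0.82 / 1e6 = 44.0434 MW


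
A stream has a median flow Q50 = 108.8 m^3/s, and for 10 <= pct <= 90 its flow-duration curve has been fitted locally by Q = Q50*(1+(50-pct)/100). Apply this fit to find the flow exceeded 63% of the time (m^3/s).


Q = 108.8 * (1 + (50 - 63)/100) = 94.6560 m^3/s


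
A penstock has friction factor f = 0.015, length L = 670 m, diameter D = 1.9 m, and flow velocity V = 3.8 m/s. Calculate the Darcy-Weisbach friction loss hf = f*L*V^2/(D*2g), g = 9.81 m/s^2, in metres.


hf = 0.015 * 670 * 3.8^2 / (1.9 * 2 * 9.81) = 3.8930 m


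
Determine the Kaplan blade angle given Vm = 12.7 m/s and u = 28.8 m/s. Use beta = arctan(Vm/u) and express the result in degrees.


beta = arctan(12.7 / 28.8) = 23.7961 degrees


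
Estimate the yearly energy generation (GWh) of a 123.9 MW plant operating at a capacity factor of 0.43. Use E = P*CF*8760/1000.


E = 123.9 * 0.43 * 8760 / 1000 = 466.7065 GWh


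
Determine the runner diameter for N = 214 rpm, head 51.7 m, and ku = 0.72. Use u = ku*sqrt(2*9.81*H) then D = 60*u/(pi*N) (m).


u = 0.72 * sqrt(2*9.81*51.7) = 22.9312 m/s
D = 60 * 22.9312 / (pi * 214) = 2.0465 m


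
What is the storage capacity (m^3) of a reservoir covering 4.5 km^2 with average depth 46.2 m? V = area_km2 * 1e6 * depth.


V = 4.5 * 1e6 * 46.2 = 2.0790e+08 m^3


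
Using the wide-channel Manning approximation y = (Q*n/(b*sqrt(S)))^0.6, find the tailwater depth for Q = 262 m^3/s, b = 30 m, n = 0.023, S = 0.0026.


y = (262 * 0.023 / (30 * 0.0026^0.5))^0.6 = 2.2764 m


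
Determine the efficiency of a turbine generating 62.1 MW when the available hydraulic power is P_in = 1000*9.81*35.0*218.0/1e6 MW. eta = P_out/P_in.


P_in = 1000 * 9.81 * 35.0 * 218.0 / 1e6 = 74.8503 MW
eta = 62.1 / 74.8503 = 0.8297


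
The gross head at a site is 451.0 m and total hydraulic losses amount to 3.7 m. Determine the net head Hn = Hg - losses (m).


Hn = 451.0 - 3.7 = 447.3000 m


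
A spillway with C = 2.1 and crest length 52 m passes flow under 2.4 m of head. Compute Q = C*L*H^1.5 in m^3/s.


Q = 2.1 * 52 * 2.4^1.5 = 406.0126 m^3/s


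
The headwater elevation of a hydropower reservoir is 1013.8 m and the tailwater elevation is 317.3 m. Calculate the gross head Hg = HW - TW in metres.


Hg = 1013.8 - 317.3 = 696.5000 m


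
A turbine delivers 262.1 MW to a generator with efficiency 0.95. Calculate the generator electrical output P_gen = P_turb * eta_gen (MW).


P_gen = 262.1 * 0.95 = 248.9950 MW


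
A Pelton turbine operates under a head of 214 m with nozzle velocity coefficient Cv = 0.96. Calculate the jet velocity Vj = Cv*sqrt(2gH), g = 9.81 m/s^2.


Vj = 0.96 * sqrt(2*9.81*214) = 62.2053 m/s


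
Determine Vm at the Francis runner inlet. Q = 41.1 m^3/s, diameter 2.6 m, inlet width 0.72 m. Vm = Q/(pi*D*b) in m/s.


Vm = 41.1 / (pi * 2.6 * 0.72) = 6.9885 m/s


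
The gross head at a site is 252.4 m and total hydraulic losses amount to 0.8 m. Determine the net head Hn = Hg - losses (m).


Hn = 252.4 - 0.8 = 251.6000 m


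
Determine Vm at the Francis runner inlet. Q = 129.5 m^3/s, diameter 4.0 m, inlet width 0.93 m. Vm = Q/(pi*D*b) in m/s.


Vm = 129.5 / (pi * 4.0 * 0.93) = 11.0809 m/s


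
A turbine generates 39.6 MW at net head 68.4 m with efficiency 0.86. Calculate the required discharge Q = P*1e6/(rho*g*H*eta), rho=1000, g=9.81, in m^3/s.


Q = 39.6 * 1e6 / (1000 * 9.81 * 68.4 * 0.86) = 68.6233 m^3/s


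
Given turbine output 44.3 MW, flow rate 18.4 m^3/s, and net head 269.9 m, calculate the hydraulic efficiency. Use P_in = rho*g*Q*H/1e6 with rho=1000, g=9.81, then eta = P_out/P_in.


P_in = 1000 * 9.81 * 18.4 * 269.9 / 1e6 = 48.7180 MW
eta = 44.3 / 48.7180 = 0.9093


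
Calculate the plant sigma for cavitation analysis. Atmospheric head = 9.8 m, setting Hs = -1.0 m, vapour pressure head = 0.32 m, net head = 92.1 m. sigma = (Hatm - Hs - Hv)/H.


sigma = (9.8 - (-1.0) - 0.32) / 92.1 = 0.1138


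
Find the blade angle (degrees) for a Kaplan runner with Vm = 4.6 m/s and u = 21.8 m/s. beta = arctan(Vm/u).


beta = arctan(4.6 / 21.8) = 11.9151 degrees


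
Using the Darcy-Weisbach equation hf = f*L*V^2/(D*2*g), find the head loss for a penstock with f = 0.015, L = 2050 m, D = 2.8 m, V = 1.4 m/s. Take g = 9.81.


hf = 0.015 * 2050 * 1.4^2 / (2.8 * 2 * 9.81) = 1.0971 m


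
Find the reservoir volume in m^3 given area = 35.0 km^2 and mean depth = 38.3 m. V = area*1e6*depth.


V = 35.0 * 1e6 * 38.3 = 1.3405e+09 m^3


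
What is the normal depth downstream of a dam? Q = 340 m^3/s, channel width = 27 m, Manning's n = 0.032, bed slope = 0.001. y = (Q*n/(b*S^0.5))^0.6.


y = (340 * 0.032 / (27 * 0.001^0.5))^0.6 = 4.6043 m


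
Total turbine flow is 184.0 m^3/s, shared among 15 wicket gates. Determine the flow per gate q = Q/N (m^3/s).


q = 184.0 / 15 = 12.2667 m^3/s


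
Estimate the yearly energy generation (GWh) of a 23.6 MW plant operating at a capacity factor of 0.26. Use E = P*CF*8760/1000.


E = 23.6 * 0.26 * 8760 / 1000 = 53.7514 GWh


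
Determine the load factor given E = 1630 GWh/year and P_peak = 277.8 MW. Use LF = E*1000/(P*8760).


LF = 1630 * 1000 / (277.8 * 8760) = 0.6698


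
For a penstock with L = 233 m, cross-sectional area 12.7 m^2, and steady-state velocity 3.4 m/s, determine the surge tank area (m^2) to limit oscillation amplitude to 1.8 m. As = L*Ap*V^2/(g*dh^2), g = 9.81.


As = 233 * 12.7 * 3.4^2 / (9.81 * 1.8^2) = 1076.2259 m^2


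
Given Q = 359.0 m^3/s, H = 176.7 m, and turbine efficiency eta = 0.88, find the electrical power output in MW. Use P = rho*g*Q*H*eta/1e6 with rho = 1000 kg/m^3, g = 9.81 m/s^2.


P = 1000 * 9.81 * 359.0 * 176.7 * 0.88 / 1e6 = 547.6243 MW


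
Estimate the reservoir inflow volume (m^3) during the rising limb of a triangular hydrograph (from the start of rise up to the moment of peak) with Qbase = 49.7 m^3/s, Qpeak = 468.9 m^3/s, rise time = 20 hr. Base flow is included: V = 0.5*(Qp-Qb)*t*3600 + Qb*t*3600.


V = 0.5*(468.9 - 49.7)*20*3600 + 49.7*20*3600 = 1.8670e+07 m^3


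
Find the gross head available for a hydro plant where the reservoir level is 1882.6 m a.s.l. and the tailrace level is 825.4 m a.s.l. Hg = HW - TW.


Hg = 1882.6 - 825.4 = 1057.2000 m


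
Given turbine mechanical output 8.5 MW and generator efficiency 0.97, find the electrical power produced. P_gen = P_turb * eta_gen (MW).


P_gen = 8.5 * 0.97 = 8.2450 MW


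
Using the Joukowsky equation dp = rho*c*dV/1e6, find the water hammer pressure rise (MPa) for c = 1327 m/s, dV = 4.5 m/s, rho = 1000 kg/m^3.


dp = 1000 * 1327 * 4.5 / 1e6 = 5.9715 MPa


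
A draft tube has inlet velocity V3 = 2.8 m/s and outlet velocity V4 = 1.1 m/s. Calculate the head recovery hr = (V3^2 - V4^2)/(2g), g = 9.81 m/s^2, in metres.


hr = (2.8^2 - 1.1^2) / (2*9.81) = 0.3379 m


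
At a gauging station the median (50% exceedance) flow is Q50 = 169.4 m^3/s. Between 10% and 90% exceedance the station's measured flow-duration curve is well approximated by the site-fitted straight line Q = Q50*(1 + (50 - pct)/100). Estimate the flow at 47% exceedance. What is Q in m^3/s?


Q = 169.4 * (1 + (50 - 47)/100) = 174.4820 m^3/s


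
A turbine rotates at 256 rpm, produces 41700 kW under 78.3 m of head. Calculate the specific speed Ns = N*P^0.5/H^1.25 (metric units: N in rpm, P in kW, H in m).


Ns = 256 * 41700^0.5 / 78.3^1.25 = 224.4429


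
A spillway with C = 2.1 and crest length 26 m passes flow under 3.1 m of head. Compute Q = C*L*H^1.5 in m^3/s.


Q = 2.1 * 26 * 3.1^1.5 = 298.0130 m^3/s


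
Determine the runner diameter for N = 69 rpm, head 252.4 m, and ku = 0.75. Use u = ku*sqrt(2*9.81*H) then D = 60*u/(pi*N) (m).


u = 0.75 * sqrt(2*9.81*252.4) = 52.7783 m/s
D = 60 * 52.7783 / (pi * 69) = 14.6086 m


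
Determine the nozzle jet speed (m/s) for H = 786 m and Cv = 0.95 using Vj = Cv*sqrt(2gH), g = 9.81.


Vj = 0.95 * sqrt(2*9.81*786) = 117.9735 m/s


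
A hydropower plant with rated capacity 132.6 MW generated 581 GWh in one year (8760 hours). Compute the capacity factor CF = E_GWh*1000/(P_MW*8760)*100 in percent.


CF = 581 * 1000 / (132.6 * 8760) * 100 = 50.0183 %


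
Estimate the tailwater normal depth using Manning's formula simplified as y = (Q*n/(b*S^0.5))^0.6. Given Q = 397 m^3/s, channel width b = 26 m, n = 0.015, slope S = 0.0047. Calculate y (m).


y = (397 * 0.015 / (26 * 0.0047^0.5))^0.6 = 2.0621 m


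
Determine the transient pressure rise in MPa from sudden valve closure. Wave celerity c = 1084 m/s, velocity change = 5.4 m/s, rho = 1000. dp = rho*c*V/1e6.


dp = 1000 * 1084 * 5.4 / 1e6 = 5.8536 MPa


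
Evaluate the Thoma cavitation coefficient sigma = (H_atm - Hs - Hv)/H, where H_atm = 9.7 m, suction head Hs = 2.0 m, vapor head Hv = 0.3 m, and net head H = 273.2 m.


sigma = (9.7 - 2.0 - 0.3) / 273.2 = 0.0271


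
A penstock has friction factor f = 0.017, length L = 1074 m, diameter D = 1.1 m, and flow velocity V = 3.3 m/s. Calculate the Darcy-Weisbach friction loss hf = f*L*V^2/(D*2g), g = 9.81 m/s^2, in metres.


hf = 0.017 * 1074 * 3.3^2 / (1.1 * 2 * 9.81) = 9.2128 m


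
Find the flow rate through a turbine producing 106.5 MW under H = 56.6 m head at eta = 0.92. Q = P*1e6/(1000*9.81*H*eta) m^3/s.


Q = 106.5 * 1e6 / (1000 * 9.81 * 56.6 * 0.92) = 208.4857 m^3/s


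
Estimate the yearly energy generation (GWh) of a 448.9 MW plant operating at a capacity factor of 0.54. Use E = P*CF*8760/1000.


E = 448.9 * 0.54 * 8760 / 1000 = 2123.4766 GWh


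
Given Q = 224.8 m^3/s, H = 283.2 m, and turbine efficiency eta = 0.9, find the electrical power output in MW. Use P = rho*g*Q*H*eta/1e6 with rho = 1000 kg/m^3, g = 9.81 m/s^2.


P = 1000 * 9.81 * 224.8 * 283.2 * 0.9 / 1e6 = 562.0838 MW


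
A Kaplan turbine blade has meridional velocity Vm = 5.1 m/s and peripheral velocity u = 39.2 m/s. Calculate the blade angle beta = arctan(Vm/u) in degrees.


beta = arctan(5.1 / 39.2) = 7.4127 degrees


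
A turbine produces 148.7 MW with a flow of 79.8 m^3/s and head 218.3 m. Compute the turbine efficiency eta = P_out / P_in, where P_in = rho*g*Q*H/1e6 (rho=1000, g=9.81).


P_in = 1000 * 9.81 * 79.8 * 218.3 / 1e6 = 170.8935 MW
eta = 148.7 / 170.8935 = 0.8701


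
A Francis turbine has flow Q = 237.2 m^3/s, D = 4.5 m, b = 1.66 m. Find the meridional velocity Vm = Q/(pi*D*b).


Vm = 237.2 / (pi * 4.5 * 1.66) = 10.1075 m/s


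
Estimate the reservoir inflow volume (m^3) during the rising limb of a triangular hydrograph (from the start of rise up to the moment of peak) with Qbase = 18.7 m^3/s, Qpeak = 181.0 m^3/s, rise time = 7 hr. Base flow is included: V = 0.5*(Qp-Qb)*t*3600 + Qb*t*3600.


V = 0.5*(181.0 - 18.7)*7*3600 + 18.7*7*3600 = 2.5162e+06 m^3


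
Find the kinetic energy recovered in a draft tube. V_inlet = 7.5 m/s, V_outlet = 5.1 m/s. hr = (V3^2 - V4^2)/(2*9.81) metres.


hr = (7.5^2 - 5.1^2) / (2*9.81) = 1.5413 m


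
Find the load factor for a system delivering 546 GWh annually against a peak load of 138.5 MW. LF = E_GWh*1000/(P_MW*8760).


LF = 546 * 1000 / (138.5 * 8760) = 0.4500


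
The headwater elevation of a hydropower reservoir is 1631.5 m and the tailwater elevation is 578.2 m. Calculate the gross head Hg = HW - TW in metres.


Hg = 1631.5 - 578.2 = 1053.3000 m


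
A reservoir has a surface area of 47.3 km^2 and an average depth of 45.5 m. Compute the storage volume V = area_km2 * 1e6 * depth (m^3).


V = 47.3 * 1e6 * 45.5 = 2.1522e+09 m^3


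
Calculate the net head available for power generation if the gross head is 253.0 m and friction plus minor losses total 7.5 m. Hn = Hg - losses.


Hn = 253.0 - 7.5 = 245.5000 m


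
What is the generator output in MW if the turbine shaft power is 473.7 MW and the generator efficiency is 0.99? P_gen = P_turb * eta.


P_gen = 473.7 * 0.99 = 468.9630 MW


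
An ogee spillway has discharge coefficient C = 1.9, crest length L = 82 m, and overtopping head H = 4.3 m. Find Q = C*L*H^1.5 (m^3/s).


Q = 1.9 * 82 * 4.3^1.5 = 1389.2172 m^3/s


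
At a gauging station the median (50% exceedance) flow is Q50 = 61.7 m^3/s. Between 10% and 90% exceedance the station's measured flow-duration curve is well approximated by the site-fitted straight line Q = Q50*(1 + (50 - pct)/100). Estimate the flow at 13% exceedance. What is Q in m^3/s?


Q = 61.7 * (1 + (50 - 13)/100) = 84.5290 m^3/s


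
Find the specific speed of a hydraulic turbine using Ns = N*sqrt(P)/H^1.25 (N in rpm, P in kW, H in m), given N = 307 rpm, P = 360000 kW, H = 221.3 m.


Ns = 307 * 360000^0.5 / 221.3^1.25 = 215.8057


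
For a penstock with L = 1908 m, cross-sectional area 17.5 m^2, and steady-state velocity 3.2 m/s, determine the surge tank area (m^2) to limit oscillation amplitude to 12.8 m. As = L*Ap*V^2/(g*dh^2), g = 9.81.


As = 1908 * 17.5 * 3.2^2 / (9.81 * 12.8^2) = 212.7294 m^2


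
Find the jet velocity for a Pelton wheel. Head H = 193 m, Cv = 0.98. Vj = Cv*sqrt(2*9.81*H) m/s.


Vj = 0.98 * sqrt(2*9.81*193) = 60.3051 m/s


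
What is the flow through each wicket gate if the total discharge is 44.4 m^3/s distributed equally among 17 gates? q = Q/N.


q = 44.4 / 17 = 2.6118 m^3/s


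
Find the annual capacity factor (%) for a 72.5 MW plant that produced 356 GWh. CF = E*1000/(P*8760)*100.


CF = 356 * 1000 / (72.5 * 8760) * 100 = 56.0542 %


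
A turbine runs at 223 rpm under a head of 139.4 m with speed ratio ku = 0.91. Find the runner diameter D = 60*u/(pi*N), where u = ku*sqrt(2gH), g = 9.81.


u = 0.91 * sqrt(2*9.81*139.4) = 47.5907 m/s
D = 60 * 47.5907 / (pi * 223) = 4.0759 m


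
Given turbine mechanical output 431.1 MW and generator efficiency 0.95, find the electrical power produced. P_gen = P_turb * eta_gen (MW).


P_gen = 431.1 * 0.95 = 409.5450 MW


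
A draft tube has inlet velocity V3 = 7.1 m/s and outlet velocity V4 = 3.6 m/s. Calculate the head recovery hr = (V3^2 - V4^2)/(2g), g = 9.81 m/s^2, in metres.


hr = (7.1^2 - 3.6^2) / (2*9.81) = 1.9088 m


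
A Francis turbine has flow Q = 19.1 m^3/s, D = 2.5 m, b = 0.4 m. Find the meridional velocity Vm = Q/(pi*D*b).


Vm = 19.1 / (pi * 2.5 * 0.4) = 6.0797 m/s


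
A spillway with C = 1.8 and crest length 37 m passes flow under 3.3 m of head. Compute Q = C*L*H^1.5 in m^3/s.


Q = 1.8 * 37 * 3.3^1.5 = 399.2502 m^3/s


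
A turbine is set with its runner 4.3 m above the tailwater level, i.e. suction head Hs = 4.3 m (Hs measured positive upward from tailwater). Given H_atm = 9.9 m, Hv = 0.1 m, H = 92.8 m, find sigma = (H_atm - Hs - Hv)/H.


sigma = (9.9 - 4.3 - 0.1) / 92.8 = 0.0593


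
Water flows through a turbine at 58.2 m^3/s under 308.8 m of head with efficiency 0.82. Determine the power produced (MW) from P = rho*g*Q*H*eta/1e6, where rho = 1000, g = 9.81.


P = 1000 * 9.81 * 58.2 * 308.8 * 0.82 / 1e6 = 144.5716 MW


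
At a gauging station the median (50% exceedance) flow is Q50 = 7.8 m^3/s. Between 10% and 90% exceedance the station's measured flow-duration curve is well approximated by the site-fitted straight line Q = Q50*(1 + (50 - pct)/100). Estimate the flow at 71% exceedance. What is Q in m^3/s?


Q = 7.8 * (1 + (50 - 71)/100) = 6.1620 m^3/s


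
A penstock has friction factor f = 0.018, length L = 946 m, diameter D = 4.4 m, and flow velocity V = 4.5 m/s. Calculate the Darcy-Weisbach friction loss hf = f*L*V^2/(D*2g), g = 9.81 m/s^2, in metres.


hf = 0.018 * 946 * 4.5^2 / (4.4 * 2 * 9.81) = 3.9943 m


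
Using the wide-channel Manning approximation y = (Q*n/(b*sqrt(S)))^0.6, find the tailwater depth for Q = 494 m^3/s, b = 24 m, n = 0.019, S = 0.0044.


y = (494 * 0.019 / (24 * 0.0044^0.5))^0.6 = 2.8995 m


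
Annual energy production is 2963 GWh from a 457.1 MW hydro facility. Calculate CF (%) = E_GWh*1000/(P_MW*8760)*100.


CF = 2963 * 1000 / (457.1 * 8760) * 100 = 73.9974 %


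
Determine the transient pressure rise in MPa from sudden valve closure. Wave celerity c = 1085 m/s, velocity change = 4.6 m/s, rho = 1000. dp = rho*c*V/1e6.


dp = 1000 * 1085 * 4.6 / 1e6 = 4.9910 MPa


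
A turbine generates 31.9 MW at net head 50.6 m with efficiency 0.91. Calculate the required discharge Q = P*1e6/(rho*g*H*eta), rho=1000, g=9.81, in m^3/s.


Q = 31.9 * 1e6 / (1000 * 9.81 * 50.6 * 0.91) = 70.6203 m^3/s


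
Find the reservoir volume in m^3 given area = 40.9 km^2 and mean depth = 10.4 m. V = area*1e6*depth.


V = 40.9 * 1e6 * 10.4 = 4.2536e+08 m^3


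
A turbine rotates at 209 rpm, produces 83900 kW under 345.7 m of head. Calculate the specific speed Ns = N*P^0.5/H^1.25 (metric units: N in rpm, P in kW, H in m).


Ns = 209 * 83900^0.5 / 345.7^1.25 = 40.6119


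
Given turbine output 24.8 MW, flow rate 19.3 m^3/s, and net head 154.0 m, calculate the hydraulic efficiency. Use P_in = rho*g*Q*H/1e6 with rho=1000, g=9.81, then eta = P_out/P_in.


P_in = 1000 * 9.81 * 19.3 * 154.0 / 1e6 = 29.1573 MW
eta = 24.8 / 29.1573 = 0.8506


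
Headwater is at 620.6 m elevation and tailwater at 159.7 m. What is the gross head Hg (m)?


Hg = 620.6 - 159.7 = 460.9000 m


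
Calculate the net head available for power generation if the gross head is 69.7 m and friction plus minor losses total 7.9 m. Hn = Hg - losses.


Hn = 69.7 - 7.9 = 61.8000 m


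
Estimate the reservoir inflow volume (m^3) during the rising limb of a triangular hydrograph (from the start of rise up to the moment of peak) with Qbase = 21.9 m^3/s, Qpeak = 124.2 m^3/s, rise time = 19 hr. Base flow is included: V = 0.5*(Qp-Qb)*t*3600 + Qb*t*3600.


V = 0.5*(124.2 - 21.9)*19*3600 + 21.9*19*3600 = 4.9966e+06 m^3


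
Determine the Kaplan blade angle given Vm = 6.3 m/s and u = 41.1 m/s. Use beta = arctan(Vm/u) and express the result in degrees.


beta = arctan(6.3 / 41.1) = 8.7147 degrees


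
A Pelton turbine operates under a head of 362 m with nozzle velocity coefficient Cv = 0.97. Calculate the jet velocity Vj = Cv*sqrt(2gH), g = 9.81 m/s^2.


Vj = 0.97 * sqrt(2*9.81*362) = 81.7477 m/s


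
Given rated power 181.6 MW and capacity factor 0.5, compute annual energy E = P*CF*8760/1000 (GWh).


E = 181.6 * 0.5 * 8760 / 1000 = 795.4080 GWh


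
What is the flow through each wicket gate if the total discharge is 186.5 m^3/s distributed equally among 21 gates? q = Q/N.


q = 186.5 / 21 = 8.8810 m^3/s


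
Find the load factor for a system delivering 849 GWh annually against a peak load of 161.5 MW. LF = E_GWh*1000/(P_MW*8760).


LF = 849 * 1000 / (161.5 * 8760) = 0.6001


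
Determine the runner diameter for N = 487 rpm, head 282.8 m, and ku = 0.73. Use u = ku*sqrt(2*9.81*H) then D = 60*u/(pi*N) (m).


u = 0.73 * sqrt(2*9.81*282.8) = 54.3766 m/s
D = 60 * 54.3766 / (pi * 487) = 2.1325 m


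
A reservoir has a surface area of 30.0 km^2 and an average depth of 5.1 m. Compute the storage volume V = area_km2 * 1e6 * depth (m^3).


V = 30.0 * 1e6 * 5.1 = 1.5300e+08 m^3


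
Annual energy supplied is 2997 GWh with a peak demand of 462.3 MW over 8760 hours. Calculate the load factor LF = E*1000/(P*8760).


LF = 2997 * 1000 / (462.3 * 8760) = 0.7400


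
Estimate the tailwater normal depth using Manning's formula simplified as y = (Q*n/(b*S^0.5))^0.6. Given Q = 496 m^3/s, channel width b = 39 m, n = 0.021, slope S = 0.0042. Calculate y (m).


y = (496 * 0.021 / (39 * 0.0042^0.5))^0.6 = 2.3389 m


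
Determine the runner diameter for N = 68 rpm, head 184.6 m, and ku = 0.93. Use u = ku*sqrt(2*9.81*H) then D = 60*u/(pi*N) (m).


u = 0.93 * sqrt(2*9.81*184.6) = 55.9691 m/s
D = 60 * 55.9691 / (pi * 68) = 15.7196 m


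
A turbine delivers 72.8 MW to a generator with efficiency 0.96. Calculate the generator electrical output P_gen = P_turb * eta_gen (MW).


P_gen = 72.8 * 0.96 = 69.8880 MW


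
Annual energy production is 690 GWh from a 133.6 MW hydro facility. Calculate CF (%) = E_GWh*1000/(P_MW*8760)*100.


CF = 690 * 1000 / (133.6 * 8760) * 100 = 58.9574 %


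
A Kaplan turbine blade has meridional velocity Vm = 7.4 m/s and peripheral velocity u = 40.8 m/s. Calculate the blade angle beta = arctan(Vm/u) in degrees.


beta = arctan(7.4 / 40.8) = 10.2801 degrees


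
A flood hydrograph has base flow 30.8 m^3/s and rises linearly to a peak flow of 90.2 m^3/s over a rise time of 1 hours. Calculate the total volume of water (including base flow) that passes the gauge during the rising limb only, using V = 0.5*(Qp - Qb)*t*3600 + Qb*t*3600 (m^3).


V = 0.5*(90.2 - 30.8)*1*3600 + 30.8*1*3600 = 217800.0000 m^3


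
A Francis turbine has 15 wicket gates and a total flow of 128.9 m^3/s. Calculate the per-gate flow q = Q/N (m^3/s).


q = 128.9 / 15 = 8.5933 m^3/s


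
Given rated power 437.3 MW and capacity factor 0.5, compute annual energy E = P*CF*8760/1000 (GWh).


E = 437.3 * 0.5 * 8760 / 1000 = 1915.3740 GWh
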